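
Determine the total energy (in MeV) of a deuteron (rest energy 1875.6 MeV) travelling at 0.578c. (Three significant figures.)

2300 MeV

With β = 0.578, γ = 1/√(1 − 0.578²) = 1/√0.665916 = 1.2254.
Total energy: E = γmc² = 1.2254 × 1875.6 MeV = 2300 MeV.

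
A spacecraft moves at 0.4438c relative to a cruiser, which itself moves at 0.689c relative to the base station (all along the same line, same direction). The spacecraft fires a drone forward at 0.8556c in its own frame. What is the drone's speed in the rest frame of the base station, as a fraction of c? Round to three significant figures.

0.989c

First combine the drone and spacecraft (S''→S'): u₁ = (0.8556 + 0.4438)/(1 + 0.8556×0.4438) = 1.2994/1.37971528 = 0.94179.
Then combine with the cruiser (S'→S): u = (0.94179 + 0.689)/(1 + 0.94179×0.689) = 1.63079/1.64889331 = 0.98902.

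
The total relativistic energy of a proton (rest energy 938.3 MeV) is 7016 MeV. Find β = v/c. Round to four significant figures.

0.9910

Total energy E = γmc² gives γ = 7016/938.3 = 7.4774.
Hence β = √(1 − 1/γ²) = √(1 − 0.0178854) = √0.9821146 = 0.9910.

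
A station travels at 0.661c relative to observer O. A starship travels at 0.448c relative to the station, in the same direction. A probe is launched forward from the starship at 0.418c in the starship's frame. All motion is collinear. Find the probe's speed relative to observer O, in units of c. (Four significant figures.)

0.9381c

Apply u = (u'+v)/(1+u'v) twice. Probe in the station frame: (0.418+0.448)/(1+0.418·0.448) = 0.866/1.187264 = 0.72941c.
That velocity, transformed to the rest frame of observer O: (0.72941+0.661)/(1+0.72941·0.661) = 1.39041/1.48214001 = 0.93811c.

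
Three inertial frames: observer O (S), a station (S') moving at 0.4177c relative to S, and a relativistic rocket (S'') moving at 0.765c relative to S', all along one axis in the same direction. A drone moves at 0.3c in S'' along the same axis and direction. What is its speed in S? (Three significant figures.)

0.943c

Apply u = (u'+v)/(1+u'v) twice. Drone in the station frame: (0.3+0.765)/(1+0.3·0.765) = 1.065/1.2295 = 0.86621c.
That velocity, transformed to the rest frame of observer O: (0.86621+0.4177)/(1+0.86621·0.4177) = 1.28391/1.361815917 = 0.94279c.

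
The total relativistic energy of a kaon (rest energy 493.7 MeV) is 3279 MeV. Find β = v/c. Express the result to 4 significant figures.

0.9886

γ = E/(mc²) = 3279/493.7 = 6.6417.
β = √(1 − 1/γ²) = √(1 − 0.0226695) = √0.9773305 = 0.9886.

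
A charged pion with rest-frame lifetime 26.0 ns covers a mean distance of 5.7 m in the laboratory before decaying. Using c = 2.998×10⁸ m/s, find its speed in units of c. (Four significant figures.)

0.5903c

Let x = d/(cτ) = 5.700 m / (2.998×10⁸ m/s × 2.600×10^-8 s) = 0.73126. Since d = βγcτ, x = βγ = β/√(1−β²).
Solving: β² = x²/(1+x²) = 0.534741/1.534741 = 0.348424, so β = 0.5903.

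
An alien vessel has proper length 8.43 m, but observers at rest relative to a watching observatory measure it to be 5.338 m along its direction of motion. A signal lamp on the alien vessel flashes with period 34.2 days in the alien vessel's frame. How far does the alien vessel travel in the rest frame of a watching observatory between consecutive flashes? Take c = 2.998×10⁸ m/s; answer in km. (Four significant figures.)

1.083×10^12 km

Length contraction gives γ = L₀/L = 8.43/5.338 = 1.57924.
β = √(1 − 1/γ²) = 0.77398. Lab-frame period = γτ = 1.57924×34.2 days = 54.01 days. Distance = βc × γτ = 0.77398 × 2.998×10⁸ m/s × 4666464 s = 1.0828×10^15 m = 1.083×10^12 km.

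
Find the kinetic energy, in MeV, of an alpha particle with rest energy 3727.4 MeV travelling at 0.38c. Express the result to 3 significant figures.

Lorentz factor: γ = (1 − 0.1444)^(−1/2) = 1.081097.
Kinetic energy: K = (γ − 1)mc² = (1.081097 − 1) × 3727.4 MeV = 0.081097 × 3727.4 = 302 MeV.

302 MeV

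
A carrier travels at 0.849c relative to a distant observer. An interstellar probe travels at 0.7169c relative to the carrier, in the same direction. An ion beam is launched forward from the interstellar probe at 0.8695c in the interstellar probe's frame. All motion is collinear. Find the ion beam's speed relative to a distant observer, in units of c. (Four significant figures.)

0.9981c

Compose velocities in two stages. Stage 1 (into S'): u₁ = (0.8695+0.7169)/(1+0.8695×0.7169) = 0.97724.
Stage 2 (into S): u = (0.97724+0.849)/(1+0.97724×0.849) = 0.99812, so the speed is 0.9981c.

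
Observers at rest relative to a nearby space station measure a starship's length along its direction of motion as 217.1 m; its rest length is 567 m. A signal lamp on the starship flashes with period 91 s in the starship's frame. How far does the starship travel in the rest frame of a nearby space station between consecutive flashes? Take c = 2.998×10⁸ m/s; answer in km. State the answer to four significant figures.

γ = L₀/L = 567/217.1 = 2.6117.
β = √(1 − 1/γ²) = 0.92379. Lab-frame period = γτ = 2.6117×91 s = 237.66 s. Distance = βc × γτ = 0.92379 × 2.998×10⁸ m/s × 237.66 s = 6.5820×10^10 m = 6.582×10^7 km.

6.582×10^7 km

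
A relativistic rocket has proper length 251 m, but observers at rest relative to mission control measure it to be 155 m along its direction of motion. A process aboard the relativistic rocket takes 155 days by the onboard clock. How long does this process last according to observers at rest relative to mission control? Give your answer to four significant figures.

From L = L₀/γ: γ = 251/155 = 1.61935.
The same γ dilates the second interval: 1.61935 × 155 days = 251.0 days.

251.0 days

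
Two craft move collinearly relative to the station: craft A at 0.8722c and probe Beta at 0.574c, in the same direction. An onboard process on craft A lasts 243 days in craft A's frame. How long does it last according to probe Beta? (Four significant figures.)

Transform craft A's velocity into probe Beta's frame: (0.8722 − 0.574)/(1 − 0.8722·0.574) = 0.2982/0.4993572, so the relative speed is 0.59717c.
At |u| = 0.59717c, γ = (1 − 0.356612)^(−1/2) = 1.2467.
The clock on craft A records proper time, so probe Beta measures Δt = γΔτ = 1.2467 × 243 = 302.9 days.

302.9 days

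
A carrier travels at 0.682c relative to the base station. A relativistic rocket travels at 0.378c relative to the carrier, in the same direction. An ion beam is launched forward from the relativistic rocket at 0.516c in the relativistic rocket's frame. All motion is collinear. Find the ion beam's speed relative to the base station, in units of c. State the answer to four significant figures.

0.9470c

First combine the ion beam and relativistic rocket (S''→S'): u₁ = (0.516 + 0.378)/(1 + 0.516×0.378) = 0.894/1.195048 = 0.74809.
Then combine with the carrier (S'→S): u = (0.74809 + 0.682)/(1 + 0.74809×0.682) = 1.43009/1.51019738 = 0.94696.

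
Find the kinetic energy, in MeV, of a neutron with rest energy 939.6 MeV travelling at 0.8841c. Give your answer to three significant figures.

1070 MeV

γ = 1/√(1 − β²) = 1/√(1 − 0.78163281) = 1/√0.21836719 = 2.14.
Kinetic energy: K = (γ − 1)mc² = (2.14 − 1) × 939.6 MeV = 1.14 × 939.6 = 1070 MeV.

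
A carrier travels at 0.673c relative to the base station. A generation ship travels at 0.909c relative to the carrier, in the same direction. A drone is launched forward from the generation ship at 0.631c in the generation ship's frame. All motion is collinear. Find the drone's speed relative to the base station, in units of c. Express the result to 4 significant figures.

Apply u = (u'+v)/(1+u'v) twice. Drone in the carrier frame: (0.631+0.909)/(1+0.631·0.909) = 1.54/1.573579 = 0.97866c.
That velocity, transformed to the rest frame of the base station: (0.97866+0.673)/(1+0.97866·0.673) = 1.65166/1.65863818 = 0.99579c.

0.9958c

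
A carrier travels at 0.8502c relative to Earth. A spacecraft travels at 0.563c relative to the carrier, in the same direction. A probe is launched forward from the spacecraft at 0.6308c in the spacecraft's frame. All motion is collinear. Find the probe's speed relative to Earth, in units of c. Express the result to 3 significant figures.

0.990c

Apply u = (u'+v)/(1+u'v) twice. Probe in the carrier frame: (0.6308+0.563)/(1+0.6308·0.563) = 1.1938/1.3551404 = 0.88094c.
That velocity, transformed to the rest frame of Earth: (0.88094+0.8502)/(1+0.88094·0.8502) = 1.73114/1.748975188 = 0.9898c.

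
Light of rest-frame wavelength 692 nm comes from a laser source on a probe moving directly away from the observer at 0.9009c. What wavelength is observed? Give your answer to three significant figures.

Relativistic Doppler for wavelength: λ_obs = λ_src · √((1+β)/(1−β)).
With β = 0.9009: factor = √(1.9009/0.0991) = 4.3797.
λ_obs = 692 × 4.3797 = 3030 nm.

3030 nm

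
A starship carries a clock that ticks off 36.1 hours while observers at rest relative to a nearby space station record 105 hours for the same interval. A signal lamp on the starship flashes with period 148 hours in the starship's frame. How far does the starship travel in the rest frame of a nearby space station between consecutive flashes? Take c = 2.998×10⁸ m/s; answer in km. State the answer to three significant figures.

γ = Δt/Δτ = 105/36.1 = 2.90859.
β = √(1 − 1/γ²) = 0.93904. Lab-frame period = γτ = 2.90859×148 hours = 430.47 hours. Distance = βc × γτ = 0.93904 × 2.998×10⁸ m/s × 1549692 s = 4.3628×10^14 m = 4.36×10^11 km.

4.36×10^11 km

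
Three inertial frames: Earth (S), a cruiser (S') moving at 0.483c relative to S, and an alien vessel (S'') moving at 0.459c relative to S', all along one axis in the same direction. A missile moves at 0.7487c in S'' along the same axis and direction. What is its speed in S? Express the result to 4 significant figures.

0.9635c

First combine the missile and alien vessel (S''→S'): u₁ = (0.7487 + 0.459)/(1 + 0.7487×0.459) = 1.2077/1.3436533 = 0.89882.
Then combine with the cruiser (S'→S): u = (0.89882 + 0.483)/(1 + 0.89882×0.483) = 1.38182/1.43413006 = 0.96352.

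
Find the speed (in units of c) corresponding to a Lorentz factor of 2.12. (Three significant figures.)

0.882c

β = √(1 − 1/γ²) = √(1 − 1/4.4944) = √0.777501 = 0.882.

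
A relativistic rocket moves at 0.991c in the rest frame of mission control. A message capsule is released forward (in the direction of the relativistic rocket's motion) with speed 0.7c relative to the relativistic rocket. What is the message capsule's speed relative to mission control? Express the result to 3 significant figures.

0.998c

In units of c, u = (u' + v)/(1 + u'v) with u' = 0.7 and v = 0.991.
Numerator: 0.7 + 0.991 = 1.691. Denominator: 1 + (0.7)(0.991) = 1.6937.
u = 1.691/1.6937 = 0.99841, so the speed is 0.998c.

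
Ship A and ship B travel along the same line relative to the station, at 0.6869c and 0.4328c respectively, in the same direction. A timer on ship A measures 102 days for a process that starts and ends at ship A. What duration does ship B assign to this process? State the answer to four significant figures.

109.4 days

The velocity of ship A relative to ship B is (0.6869 − 0.4328)c / (1 − 0.6869×0.4328) = 0.3616c; relative speed 0.3616c.
γ for this relative speed: γ = 1/√(1 − 0.130755) = 1.0726.
The clock on ship A records proper time, so ship B measures Δt = γΔτ = 1.0726 × 102 = 109.4 days.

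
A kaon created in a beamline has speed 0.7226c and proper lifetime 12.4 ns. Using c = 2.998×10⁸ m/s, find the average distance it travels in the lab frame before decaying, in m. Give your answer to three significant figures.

With β = 0.7226, γ = 1/√(1 − 0.7226²) = 1/√0.47784924 = 1.4466.
Lab-frame lifetime: Δt = γτ = 1.4466 × 12.4 ns = 17.938 ns.
Distance: d = vΔt = 0.7226 × 2.998×10⁸ m/s × 1.7938×10^-8 s = 3.89 m.

3.89 m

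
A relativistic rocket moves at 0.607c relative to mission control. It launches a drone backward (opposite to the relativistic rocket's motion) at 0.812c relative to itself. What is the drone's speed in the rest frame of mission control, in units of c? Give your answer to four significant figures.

0.4042c

In units of c, u = (u' + v)/(1 + u'v) with u' = −0.812 and v = 0.607.
Numerator: −0.812 + 0.607 = −0.205. Denominator: 1 + (−0.812)(0.607) = 0.507116.
u = −0.205/0.507116 = −0.40425, so the speed is 0.4042c.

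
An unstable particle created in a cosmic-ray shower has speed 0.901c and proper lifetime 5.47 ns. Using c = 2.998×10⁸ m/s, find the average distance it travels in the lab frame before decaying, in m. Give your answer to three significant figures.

3.41 m

γ = 1/√(1 − β²) = 1/√(1 − 0.811801) = 1/√0.188199 = 1/0.433819 = 2.3051.
Lab-frame lifetime: Δt = γτ = 2.3051 × 5.47 ns = 12.609 ns.
Distance: d = vΔt = 0.901 × 2.998×10⁸ m/s × 1.2609×10^-8 s = 3.41 m.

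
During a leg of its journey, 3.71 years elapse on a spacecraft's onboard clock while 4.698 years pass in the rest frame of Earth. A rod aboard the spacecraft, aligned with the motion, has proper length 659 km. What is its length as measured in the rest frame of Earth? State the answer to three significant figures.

520 km

From Δt = γΔτ: γ = 4.698/3.71 = 1.26631.
The rod contracts by the same γ: 659 km / 1.26631 = 520 km.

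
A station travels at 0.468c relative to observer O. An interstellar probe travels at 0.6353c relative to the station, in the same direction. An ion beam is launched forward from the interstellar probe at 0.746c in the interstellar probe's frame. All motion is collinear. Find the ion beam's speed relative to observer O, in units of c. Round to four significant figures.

First combine the ion beam and interstellar probe (S''→S'): u₁ = (0.746 + 0.6353)/(1 + 0.746×0.6353) = 1.3813/1.4739338 = 0.93715.
Then combine with the station (S'→S): u = (0.93715 + 0.468)/(1 + 0.93715×0.468) = 1.40515/1.4385862 = 0.97676.

0.9768c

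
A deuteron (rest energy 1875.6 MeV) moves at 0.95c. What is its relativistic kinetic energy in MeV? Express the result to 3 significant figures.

γ = 1/√(1 − β²) = 1/√(1 − 0.9025) = 1/√0.0975 = 1/0.31225 = 3.2026.
Kinetic energy: K = (γ − 1)mc² = (3.2026 − 1) × 1875.6 MeV = 2.2026 × 1875.6 = 4130 MeV.

4130 MeV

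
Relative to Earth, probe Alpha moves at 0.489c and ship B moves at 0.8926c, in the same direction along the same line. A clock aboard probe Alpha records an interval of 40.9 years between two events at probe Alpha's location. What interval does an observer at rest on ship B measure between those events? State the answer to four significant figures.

58.61 years

Speed of probe Alpha in ship B's frame: u = (v_A − v_B)/(1 − v_A v_B/c²) = (0.489 − 0.8926)/(1 − 0.489×0.8926) = −0.4036/0.5635186 = −0.71621; |u| = 0.71621c.
γ for this relative speed: γ = 1/√(1 − 0.512957) = 1.4329.
Probe Alpha's interval is proper; time dilation gives Δt_B = γΔτ = 1.4329 × 40.9 years = 58.61 years.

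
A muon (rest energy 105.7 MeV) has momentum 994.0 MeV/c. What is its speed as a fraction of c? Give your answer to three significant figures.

0.994c

pc/(mc²) = 994.0/105.7 = 9.404 = βγ = β/√(1−β²).
So β² = x²/(1 + x²) with x = 9.404: x² = 88.4352, β² = 88.4352/89.4352 = 0.988819, β = 0.994.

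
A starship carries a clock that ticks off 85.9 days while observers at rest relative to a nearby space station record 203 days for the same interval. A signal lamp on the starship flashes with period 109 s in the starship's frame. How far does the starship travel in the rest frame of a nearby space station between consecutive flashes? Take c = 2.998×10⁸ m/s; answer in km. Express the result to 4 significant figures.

6.997×10^7 km

γ = Δt/Δτ = 203/85.9 = 2.36321.
β = √(1 − 1/γ²) = 0.90606. Lab-frame period = γτ = 2.36321×109 s = 257.59 s. Distance = βc × γτ = 0.90606 × 2.998×10⁸ m/s × 257.59 s = 6.9971×10^10 m = 6.997×10^7 km.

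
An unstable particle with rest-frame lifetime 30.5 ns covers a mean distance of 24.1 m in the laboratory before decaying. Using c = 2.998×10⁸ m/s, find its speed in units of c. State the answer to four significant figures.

0.9350c

Lab distance = (lab lifetime)·v = γτ·βc, so βγ = d/(cτ) = 24.10/(2.998×10⁸ × 3.050×10^-8) = 2.6356.
With βγ = 2.6356: γ² = 1 + (βγ)² = 7.94639, and β = (βγ)/γ = 2.6356/2.81893 = 0.9350.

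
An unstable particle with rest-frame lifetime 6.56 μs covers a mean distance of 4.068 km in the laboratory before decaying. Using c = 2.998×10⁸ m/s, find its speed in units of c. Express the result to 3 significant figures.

Lab distance = (lab lifetime)·v = γτ·βc, so βγ = d/(cτ) = 4068/(2.998×10⁸ × 6.560×10^-6) = 2.0685.
With βγ = 2.0685: γ² = 1 + (βγ)² = 5.27869, and β = (βγ)/γ = 2.0685/2.29754 = 0.900.

0.900c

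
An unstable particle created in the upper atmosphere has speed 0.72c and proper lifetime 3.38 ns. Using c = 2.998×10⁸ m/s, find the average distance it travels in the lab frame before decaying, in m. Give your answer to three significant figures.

1.05 m

With β = 0.72, γ = 1/√(1 − 0.72²) = 1/√0.4816 = 1.441.
Lab-frame lifetime: Δt = γτ = 1.441 × 3.38 ns = 4.8706 ns.
Distance: d = vΔt = 0.72 × 2.998×10⁸ m/s × 4.8706×10^-9 s = 1.05 m.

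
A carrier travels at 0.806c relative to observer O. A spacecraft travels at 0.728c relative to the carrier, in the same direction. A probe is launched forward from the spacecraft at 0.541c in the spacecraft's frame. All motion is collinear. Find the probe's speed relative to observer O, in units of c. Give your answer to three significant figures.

Compose velocities in two stages. Stage 1 (into S'): u₁ = (0.541+0.728)/(1+0.541×0.728) = 0.91043.
Stage 2 (into S): u = (0.91043+0.806)/(1+0.91043×0.806) = 0.98998, so the speed is 0.990c.

0.990c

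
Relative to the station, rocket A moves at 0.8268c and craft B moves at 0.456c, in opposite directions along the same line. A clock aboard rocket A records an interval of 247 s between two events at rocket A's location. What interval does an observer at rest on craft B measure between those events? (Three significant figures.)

Transform rocket A's velocity into craft B's frame: (0.8268 + 0.456)/(1 + 0.8268·0.456) = 1.2828/1.3770208, so the relative speed is 0.93158c.
At |u| = 0.93158c, γ = (1 − 0.867841)^(−1/2) = 2.7508.
The clock on rocket A records proper time, so craft B measures Δt = γΔτ = 2.7508 × 247 = 679 s.

679 s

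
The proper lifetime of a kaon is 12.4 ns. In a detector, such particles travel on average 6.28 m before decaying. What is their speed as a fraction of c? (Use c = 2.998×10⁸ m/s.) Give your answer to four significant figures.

d = βγcτ ⇒ βγ = d/(cτ) = 6.280 m / (3.71752 m) = 1.6893.
β = (βγ)/√(1+(βγ)²) = 1.6893/√3.85373 = 0.8605.

0.8605c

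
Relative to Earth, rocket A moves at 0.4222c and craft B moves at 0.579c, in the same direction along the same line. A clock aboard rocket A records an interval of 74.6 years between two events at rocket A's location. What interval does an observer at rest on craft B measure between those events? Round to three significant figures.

76.3 years

Transform rocket A's velocity into craft B's frame: (0.4222 − 0.579)/(1 − 0.4222·0.579) = −0.1568/0.7555462, so the relative speed is 0.20753c.
At |u| = 0.20753c, γ = (1 − 0.0430687)^(−1/2) = 1.0223.
The clock on rocket A records proper time, so craft B measures Δt = γΔτ = 1.0223 × 74.6 = 76.3 years.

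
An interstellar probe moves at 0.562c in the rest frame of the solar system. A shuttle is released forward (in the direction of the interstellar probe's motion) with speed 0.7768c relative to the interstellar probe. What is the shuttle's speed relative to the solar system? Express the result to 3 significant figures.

Relativistic velocity addition: u = (u' + v)/(1 + u'v/c²), with u' = 0.7768c and v = 0.562c.
Numerator: 0.7768 + 0.562 = 1.3388. Denominator: 1 + (0.7768)(0.562) = 1.4365616.
u = 1.3388/1.4365616 = 0.93195, so the speed is 0.932c.

0.932c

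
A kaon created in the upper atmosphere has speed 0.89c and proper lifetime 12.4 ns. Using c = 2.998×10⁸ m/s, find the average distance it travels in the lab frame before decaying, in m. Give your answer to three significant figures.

7.26 m

With β = 0.89, γ = 1/√(1 − 0.89²) = 1/√0.2079 = 2.1932.
Lab-frame lifetime: Δt = γτ = 2.1932 × 12.4 ns = 27.196 ns.
Distance: d = vΔt = 0.89 × 2.998×10⁸ m/s × 2.7196×10^-8 s = 7.26 m.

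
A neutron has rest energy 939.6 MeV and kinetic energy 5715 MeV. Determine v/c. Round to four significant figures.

γ = 1 + K/(mc²) = 1 + 5715/939.6 = 7.0824.
β = √(1 − 1/γ²) = √(1 − 0.019936) = √0.980064 = 0.9900.

0.9900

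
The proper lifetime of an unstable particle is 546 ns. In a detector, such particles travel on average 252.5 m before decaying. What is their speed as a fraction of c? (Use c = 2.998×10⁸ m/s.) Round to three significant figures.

d = βγcτ ⇒ βγ = d/(cτ) = 252.5 m / (163.6908 m) = 1.5425.
β = (βγ)/√(1+(βγ)²) = 1.5425/√3.37931 = 0.839.

0.839c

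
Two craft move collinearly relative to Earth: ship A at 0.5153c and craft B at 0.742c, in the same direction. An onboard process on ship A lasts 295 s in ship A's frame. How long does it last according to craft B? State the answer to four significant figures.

317.1 s

Speed of ship A in craft B's frame: u = (v_A − v_B)/(1 − v_A v_B/c²) = (0.5153 − 0.742)/(1 − 0.5153×0.742) = −0.2267/0.6176474 = −0.36704; |u| = 0.36704c.
At |u| = 0.36704c, γ = (1 − 0.134718)^(−1/2) = 1.075.
Ship A's interval is proper; time dilation gives Δt_B = γΔτ = 1.075 × 295 s = 317.1 s.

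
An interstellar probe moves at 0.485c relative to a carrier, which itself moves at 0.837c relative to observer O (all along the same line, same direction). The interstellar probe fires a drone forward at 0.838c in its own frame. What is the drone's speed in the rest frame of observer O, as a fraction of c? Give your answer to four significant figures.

Compose velocities in two stages. Stage 1 (into S'): u₁ = (0.838+0.485)/(1+0.838×0.485) = 0.94068.
Stage 2 (into S): u = (0.94068+0.837)/(1+0.94068×0.837) = 0.99459, so the speed is 0.9946c.

0.9946c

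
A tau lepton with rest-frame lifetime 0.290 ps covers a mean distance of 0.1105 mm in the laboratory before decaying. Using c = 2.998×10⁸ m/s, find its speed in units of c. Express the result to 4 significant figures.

0.7859c

d = βγcτ ⇒ βγ = d/(cτ) = 1.105×10^-4 m / (8.6942×10^-5 m) = 1.271.
β = (βγ)/√(1+(βγ)²) = 1.271/√2.61544 = 0.7859.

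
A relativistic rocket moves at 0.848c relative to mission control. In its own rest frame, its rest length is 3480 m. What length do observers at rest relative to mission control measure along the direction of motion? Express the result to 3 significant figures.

1840 m

With β = 0.848, γ = 1/√(1 − 0.848²) = 1/√0.280896 = 1.8868.
Length contraction: L = L₀/γ = 3480/1.8868 = 1840 m.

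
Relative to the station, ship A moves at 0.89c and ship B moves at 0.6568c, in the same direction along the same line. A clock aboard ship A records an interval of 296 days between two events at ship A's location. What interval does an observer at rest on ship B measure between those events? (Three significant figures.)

The velocity of ship A relative to ship B is (0.89 − 0.6568)c / (1 − 0.89×0.6568) = 0.56132c; relative speed 0.56132c.
At |u| = 0.56132c, γ = (1 − 0.31508)^(−1/2) = 1.2083.
Ship A's interval is proper; time dilation gives Δt_B = γΔτ = 1.2083 × 296 days = 358 days.

358 days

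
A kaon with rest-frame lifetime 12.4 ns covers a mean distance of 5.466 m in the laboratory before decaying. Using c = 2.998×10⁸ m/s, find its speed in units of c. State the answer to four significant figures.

0.8269c

Lab distance = (lab lifetime)·v = γτ·βc, so βγ = d/(cτ) = 5.466/(2.998×10⁸ × 1.240×10^-8) = 1.4703.
With βγ = 1.4703: γ² = 1 + (βγ)² = 3.16178, and β = (βγ)/γ = 1.4703/1.77814 = 0.8269.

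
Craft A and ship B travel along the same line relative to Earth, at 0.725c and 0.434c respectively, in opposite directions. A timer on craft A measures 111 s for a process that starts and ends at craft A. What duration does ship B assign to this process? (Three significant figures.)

235 s

Speed of craft A in ship B's frame: u = (v_A + v_B)/(1 + v_A v_B/c²) = (0.725 + 0.434)/(1 + 0.725×0.434) = 1.159/1.31465 = 0.8816; |u| = 0.8816c.
At |u| = 0.8816c, γ = (1 − 0.777219)^(−1/2) = 2.1187.
The clock on craft A records proper time, so ship B measures Δt = γΔτ = 2.1187 × 111 = 235 s.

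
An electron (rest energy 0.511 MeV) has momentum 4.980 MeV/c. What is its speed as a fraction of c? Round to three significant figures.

βγ = pc/(mc²) = 4.980/0.511 = 9.7456.
Since γ² = 1 + (βγ)² = 95.9767, γ = √95.9767 = 9.79677, and β = (βγ)/γ = 9.7456/9.79677 = 0.995.

0.995c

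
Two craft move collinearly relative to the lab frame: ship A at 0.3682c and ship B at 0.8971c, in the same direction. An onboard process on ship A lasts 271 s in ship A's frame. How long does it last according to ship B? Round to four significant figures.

441.8 s

Transform ship A's velocity into ship B's frame: (0.3682 − 0.8971)/(1 − 0.3682·0.8971) = −0.5289/0.66968778, so the relative speed is 0.78977c.
At |u| = 0.78977c, γ = (1 − 0.623737)^(−1/2) = 1.6303.
Ship A's interval is proper; time dilation gives Δt_B = γΔτ = 1.6303 × 271 s = 441.8 s.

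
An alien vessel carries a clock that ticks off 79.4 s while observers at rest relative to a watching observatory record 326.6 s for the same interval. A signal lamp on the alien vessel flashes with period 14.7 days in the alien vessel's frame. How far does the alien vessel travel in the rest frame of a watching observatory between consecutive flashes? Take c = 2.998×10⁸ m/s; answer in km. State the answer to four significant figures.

The time-dilation ratio gives γ = 326.6/79.4 = 4.11335.
β = √(1 − 1/γ²) = 0.97. Lab-frame period = γτ = 4.11335×14.7 days = 60.466 days. Distance = βc × γτ = 0.97 × 2.998×10⁸ m/s × 5224262.4 s = 1.5192×10^15 m = 1.519×10^12 km.

1.519×10^12 km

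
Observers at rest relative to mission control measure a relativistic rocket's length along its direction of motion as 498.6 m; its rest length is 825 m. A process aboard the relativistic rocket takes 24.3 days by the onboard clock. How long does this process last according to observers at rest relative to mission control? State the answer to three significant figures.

40.2 days

Length contraction gives γ = L₀/L = 825/498.6 = 1.65463.
Δt = γΔτ = 1.65463 × 24.3 = 40.2 days.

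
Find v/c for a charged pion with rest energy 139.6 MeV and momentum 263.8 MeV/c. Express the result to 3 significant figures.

0.884

βγ = pc/(mc²) = 263.8/139.6 = 1.8897.
Since γ² = 1 + (βγ)² = 4.57097, γ = √4.57097 = 2.13798, and β = (βγ)/γ = 1.8897/2.13798 = 0.884.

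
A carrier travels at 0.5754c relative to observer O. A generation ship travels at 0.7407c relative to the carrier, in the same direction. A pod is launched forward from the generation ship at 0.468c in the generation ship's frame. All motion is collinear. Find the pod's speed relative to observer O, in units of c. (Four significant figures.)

Compose velocities in two stages. Stage 1 (into S'): u₁ = (0.468+0.7407)/(1+0.468×0.7407) = 0.89756.
Stage 2 (into S): u = (0.89756+0.5754)/(1+0.89756×0.5754) = 0.97132, so the speed is 0.9713c.

0.9713c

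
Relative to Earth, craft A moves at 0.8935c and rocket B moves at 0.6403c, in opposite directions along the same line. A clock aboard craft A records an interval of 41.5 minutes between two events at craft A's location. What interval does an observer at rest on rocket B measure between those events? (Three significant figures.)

189 minutes

Speed of craft A in rocket B's frame: u = (v_A + v_B)/(1 + v_A v_B/c²) = (0.8935 + 0.6403)/(1 + 0.8935×0.6403) = 1.5338/1.57210805 = 0.97563; |u| = 0.97563c.
γ for this relative speed: γ = 1/√(1 − 0.951854) = 4.5574.
Craft A's interval is proper; time dilation gives Δt_B = γΔτ = 4.5574 × 41.5 minutes = 189 minutes.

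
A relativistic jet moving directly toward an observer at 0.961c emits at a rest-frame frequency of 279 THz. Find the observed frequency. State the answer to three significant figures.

Relativistic Doppler (source moving toward): f_obs = f_src · √((1+β)/(1−β)).
With β = 0.961: factor = √(1.961/0.039) = 7.091.
f_obs = 279 × 7.091 = 1980 THz.

1980 THz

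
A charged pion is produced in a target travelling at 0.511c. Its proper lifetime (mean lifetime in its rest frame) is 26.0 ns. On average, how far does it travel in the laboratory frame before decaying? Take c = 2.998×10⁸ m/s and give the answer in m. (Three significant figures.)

4.63 m

γ = 1/√(1 − β²) = 1/√(1 − 0.261121) = 1/√0.738879 = 1/0.859581 = 1.1634.
Lab-frame lifetime: Δt = γτ = 1.1634 × 26.0 ns = 30.248 ns.
Distance: d = vΔt = 0.511 × 2.998×10⁸ m/s × 3.0248×10^-8 s = 4.63 m.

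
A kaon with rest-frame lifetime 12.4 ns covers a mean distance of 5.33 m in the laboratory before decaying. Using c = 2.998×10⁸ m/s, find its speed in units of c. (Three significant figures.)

0.820c

Lab distance = (lab lifetime)·v = γτ·βc, so βγ = d/(cτ) = 5.330/(2.998×10⁸ × 1.240×10^-8) = 1.4338.
With βγ = 1.4338: γ² = 1 + (βγ)² = 3.05578, and β = (βγ)/γ = 1.4338/1.74808 = 0.820.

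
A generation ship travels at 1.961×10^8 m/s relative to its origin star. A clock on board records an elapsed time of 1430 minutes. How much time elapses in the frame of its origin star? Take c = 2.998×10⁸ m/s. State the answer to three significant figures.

1890 minutes

β = v/c = (1.961×10^8 m/s)/(2.998×10⁸ m/s) = 0.654103.
γ = 1/√(1 − β²) = 1/√(1 − 0.4278507) = 1/√0.5721493 = 1/0.756405 = 1.322.
The onboard clock measures proper time, so the interval in the rest frame of its origin star is dilated: Δt = γ·Δτ = 1.322 × 1430 minutes = 1890 minutes.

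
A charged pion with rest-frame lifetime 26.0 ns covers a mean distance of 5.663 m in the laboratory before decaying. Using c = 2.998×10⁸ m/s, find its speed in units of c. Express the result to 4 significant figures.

0.5878c

Let x = d/(cτ) = 5.663 m / (2.998×10⁸ m/s × 2.600×10^-8 s) = 0.72651. Since d = βγcτ, x = βγ = β/√(1−β²).
Solving: β² = x²/(1+x²) = 0.527817/1.527817 = 0.345471, so β = 0.5878.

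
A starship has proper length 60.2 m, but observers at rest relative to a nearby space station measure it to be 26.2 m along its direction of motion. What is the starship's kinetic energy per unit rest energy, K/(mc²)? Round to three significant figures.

From L = L₀/γ: γ = 60.2/26.2 = 2.29771.
K/(mc²) = γ − 1 = 2.29771 − 1 = 1.30.

1.30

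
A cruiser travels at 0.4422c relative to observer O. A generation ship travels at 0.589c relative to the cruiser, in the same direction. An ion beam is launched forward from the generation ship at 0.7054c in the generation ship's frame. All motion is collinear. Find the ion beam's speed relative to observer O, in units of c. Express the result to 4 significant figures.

0.9660c

Compose velocities in two stages. Stage 1 (into S'): u₁ = (0.7054+0.589)/(1+0.7054×0.589) = 0.91446.
Stage 2 (into S): u = (0.91446+0.4422)/(1+0.91446×0.4422) = 0.96602, so the speed is 0.9660c.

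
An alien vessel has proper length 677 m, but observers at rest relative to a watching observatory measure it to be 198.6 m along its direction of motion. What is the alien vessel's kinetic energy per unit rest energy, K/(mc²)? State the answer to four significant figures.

Length contraction gives γ = L₀/L = 677/198.6 = 3.40886.
K/(mc²) = γ − 1 = 3.40886 − 1 = 2.409.

2.409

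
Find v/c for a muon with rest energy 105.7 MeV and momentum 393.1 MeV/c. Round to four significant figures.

βγ = pc/(mc²) = 393.1/105.7 = 3.719.
Since γ² = 1 + (βγ)² = 14.831, γ = √14.831 = 3.8511, and β = (βγ)/γ = 3.719/3.8511 = 0.9657.

0.9657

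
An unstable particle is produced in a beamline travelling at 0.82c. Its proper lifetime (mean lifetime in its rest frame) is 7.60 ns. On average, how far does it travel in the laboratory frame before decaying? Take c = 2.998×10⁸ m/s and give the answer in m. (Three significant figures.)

γ = 1/√(1 − β²) = 1/√(1 − 0.6724) = 1/√0.3276 = 1/0.572364 = 1.7471.
Lab-frame lifetime: Δt = γτ = 1.7471 × 7.60 ns = 13.278 ns.
Distance: d = vΔt = 0.82 × 2.998×10⁸ m/s × 1.3278×10^-8 s = 3.26 m.

3.26 m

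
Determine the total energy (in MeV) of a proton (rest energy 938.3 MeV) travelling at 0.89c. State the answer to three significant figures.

2060 MeV

With β = 0.89, γ = 1/√(1 − 0.89²) = 1/√0.2079 = 2.1932.
Total energy: E = γmc² = 2.1932 × 938.3 MeV = 2060 MeV.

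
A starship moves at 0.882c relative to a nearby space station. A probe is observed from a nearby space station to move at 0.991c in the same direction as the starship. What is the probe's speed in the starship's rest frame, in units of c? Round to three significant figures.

Transform to the starship's frame: u' = (u − v)/(1 − uv/c²).
u' = (0.991 − 0.882)/(1 − 0.991×0.882) = 0.109/0.125938 = 0.86551.
Speed in the starship's frame: 0.866c (in the same direction).

0.866c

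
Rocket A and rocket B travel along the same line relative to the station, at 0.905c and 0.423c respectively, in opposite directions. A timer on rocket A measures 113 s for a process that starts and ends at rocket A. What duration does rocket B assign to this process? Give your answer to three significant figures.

The velocity of rocket A relative to rocket B is (0.905 + 0.423)c / (1 + 0.905×0.423) = 0.96036c; relative speed 0.96036c.
γ for this relative speed: γ = 1/√(1 − 0.922291) = 3.5873.
Rocket A's interval is proper; time dilation gives Δt_B = γΔτ = 3.5873 × 113 s = 405 s.

405 s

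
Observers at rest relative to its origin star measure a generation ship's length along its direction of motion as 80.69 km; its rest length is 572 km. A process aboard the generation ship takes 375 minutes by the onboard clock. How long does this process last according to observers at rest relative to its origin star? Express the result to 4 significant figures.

From L = L₀/γ: γ = 572/80.69 = 7.08886.
The same γ dilates the second interval: 7.08886 × 375 minutes = 2658 minutes.

2658 minutes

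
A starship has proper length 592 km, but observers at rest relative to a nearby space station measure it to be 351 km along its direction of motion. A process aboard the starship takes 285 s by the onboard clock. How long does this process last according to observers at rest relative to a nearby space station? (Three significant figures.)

481 s

From L = L₀/γ: γ = 592/351 = 1.68661.
The same γ dilates the second interval: 1.68661 × 285 s = 481 s.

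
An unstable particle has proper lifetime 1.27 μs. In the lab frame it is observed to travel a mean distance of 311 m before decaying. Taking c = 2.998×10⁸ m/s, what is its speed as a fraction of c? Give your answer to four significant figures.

0.6326c

Let x = d/(cτ) = 311.0 m / (2.998×10⁸ m/s × 1.270×10^-6 s) = 0.81682. Since d = βγcτ, x = βγ = β/√(1−β²).
Solving: β² = x²/(1+x²) = 0.667195/1.667195 = 0.40019, so β = 0.6326.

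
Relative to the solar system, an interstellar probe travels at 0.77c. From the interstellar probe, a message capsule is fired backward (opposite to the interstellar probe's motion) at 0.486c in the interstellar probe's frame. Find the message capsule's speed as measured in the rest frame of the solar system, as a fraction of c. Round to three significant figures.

0.454c

Relativistic velocity addition: u = (u' + v)/(1 + u'v/c²), with u' = −0.486c and v = 0.77c.
Numerator: −0.486 + 0.77 = 0.284. Denominator: 1 + (−0.486)(0.77) = 0.62578.
u = 0.284/0.62578 = 0.45383, so the speed is 0.454c.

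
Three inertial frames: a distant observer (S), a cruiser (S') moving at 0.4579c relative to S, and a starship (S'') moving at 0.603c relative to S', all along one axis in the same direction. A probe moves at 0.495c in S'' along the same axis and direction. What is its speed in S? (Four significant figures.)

0.9397c

First combine the probe and starship (S''→S'): u₁ = (0.495 + 0.603)/(1 + 0.495×0.603) = 1.098/1.298485 = 0.8456.
Then combine with the cruiser (S'→S): u = (0.8456 + 0.4579)/(1 + 0.8456×0.4579) = 1.3035/1.38720024 = 0.93966.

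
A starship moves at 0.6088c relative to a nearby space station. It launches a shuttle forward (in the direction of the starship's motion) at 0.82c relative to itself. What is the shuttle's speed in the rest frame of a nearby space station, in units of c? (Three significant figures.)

0.953c

Relativistic velocity addition: u = (u' + v)/(1 + u'v/c²), with u' = 0.82c and v = 0.6088c.
Numerator: 0.82 + 0.6088 = 1.4288. Denominator: 1 + (0.82)(0.6088) = 1.499216.
u = 1.4288/1.499216 = 0.95303, so the speed is 0.953c.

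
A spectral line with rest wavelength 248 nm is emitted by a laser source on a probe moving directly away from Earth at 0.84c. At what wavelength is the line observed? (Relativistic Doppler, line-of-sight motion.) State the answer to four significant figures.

Relativistic Doppler for wavelength: λ_obs = λ_src · √((1+β)/(1−β)).
With β = 0.84: factor = √(1.84/0.16) = 3.3912.
λ_obs = 248 × 3.3912 = 841.0 nm.

841.0 nm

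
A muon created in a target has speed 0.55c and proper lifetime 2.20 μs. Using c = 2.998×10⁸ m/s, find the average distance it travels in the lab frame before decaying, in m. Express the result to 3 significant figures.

γ = 1/√(1 − β²) = 1/√(1 − 0.3025) = 1/√0.6975 = 1/0.835165 = 1.1974.
Lab-frame lifetime: Δt = γτ = 1.1974 × 2.20 μs = 2.6343 μs.
Distance: d = vΔt = 0.55 × 2.998×10⁸ m/s × 2.6343×10^-6 s = 434 m.

434 m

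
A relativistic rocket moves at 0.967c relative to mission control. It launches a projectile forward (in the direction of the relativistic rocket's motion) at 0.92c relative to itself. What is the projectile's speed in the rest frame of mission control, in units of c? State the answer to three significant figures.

In units of c, u = (u' + v)/(1 + u'v) with u' = 0.92 and v = 0.967.
Numerator: 0.92 + 0.967 = 1.887. Denominator: 1 + (0.92)(0.967) = 1.88964.
u = 1.887/1.88964 = 0.9986, so the speed is 0.999c.

0.999c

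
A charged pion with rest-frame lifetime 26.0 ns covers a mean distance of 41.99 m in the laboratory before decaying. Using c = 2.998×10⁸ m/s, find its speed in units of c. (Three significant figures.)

Let x = d/(cτ) = 41.99 m / (2.998×10⁸ m/s × 2.600×10^-8 s) = 5.3869. Since d = βγcτ, x = βγ = β/√(1−β²).
Solving: β² = x²/(1+x²) = 29.0187/30.0187 = 0.966687, so β = 0.983.

0.983c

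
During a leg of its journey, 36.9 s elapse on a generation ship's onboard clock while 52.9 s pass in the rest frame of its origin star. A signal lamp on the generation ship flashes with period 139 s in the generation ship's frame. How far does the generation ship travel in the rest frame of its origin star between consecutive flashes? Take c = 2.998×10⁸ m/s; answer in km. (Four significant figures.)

4.281×10^7 km

γ = Δt/Δτ = 52.9/36.9 = 1.4336.
β = √(1 − 1/γ²) = 0.71654. Lab-frame period = γτ = 1.4336×139 s = 199.27 s. Distance = βc × γτ = 0.71654 × 2.998×10⁸ m/s × 199.27 s = 4.2807×10^10 m = 4.281×10^7 km.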